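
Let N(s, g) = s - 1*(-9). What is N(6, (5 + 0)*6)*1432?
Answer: 21480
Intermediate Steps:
N(s, g) = 9 + s (N(s, g) = s + 9 = 9 + s)
N(6, (5 + 0)*6)*1432 = (9 + 6)*1432 = 15*1432 = 21480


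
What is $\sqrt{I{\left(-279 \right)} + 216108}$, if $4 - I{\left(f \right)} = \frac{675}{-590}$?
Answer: $\frac{\sqrt{3009159418}}{118} \approx 464.88$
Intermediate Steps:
$I{\left(f \right)} = \frac{607}{118}$ ($I{\left(f \right)} = 4 - \frac{675}{-590} = 4 - 675 \left(- \frac{1}{590}\right) = 4 - - \frac{135}{118} = 4 + \frac{135}{118} = \frac{607}{118}$)
$\sqrt{I{\left(-279 \right)} + 216108} = \sqrt{\frac{607}{118} + 216108} = \sqrt{\frac{25501351}{118}} = \frac{\sqrt{3009159418}}{118}$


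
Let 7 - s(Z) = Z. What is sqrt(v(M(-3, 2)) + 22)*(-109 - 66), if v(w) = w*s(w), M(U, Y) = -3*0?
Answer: -175*sqrt(22) ≈ -820.82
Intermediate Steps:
s(Z) = 7 - Z
M(U, Y) = 0
v(w) = w*(7 - w)
sqrt(v(M(-3, 2)) + 22)*(-109 - 66) = sqrt(0*(7 - 1*0) + 22)*(-109 - 66) = sqrt(0*(7 + 0) + 22)*(-175) = sqrt(0*7 + 22)*(-175) = sqrt(0 + 22)*(-175) = sqrt(22)*(-175) = -175*sqrt(22)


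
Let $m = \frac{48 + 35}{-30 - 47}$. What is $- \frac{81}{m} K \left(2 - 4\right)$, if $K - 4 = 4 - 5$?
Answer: $- \frac{37422}{83} \approx -450.87$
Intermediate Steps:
$K = 3$ ($K = 4 + \left(4 - 5\right) = 4 - 1 = 3$)
$m = - \frac{83}{77}$ ($m = \frac{83}{-77} = 83 \left(- \frac{1}{77}\right) = - \frac{83}{77} \approx -1.0779$)
$- \frac{81}{m} K \left(2 - 4\right) = - \frac{81}{- \frac{83}{77}} \cdot 3 \left(2 - 4\right) = \left(-81\right) \left(- \frac{77}{83}\right) 3 \left(2 - 4\right) = \frac{6237 \cdot 3 \left(-2\right)}{83} = \frac{6237}{83} \left(-6\right) = - \frac{37422}{83}$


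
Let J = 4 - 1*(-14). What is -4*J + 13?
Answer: -59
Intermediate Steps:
J = 18 (J = 4 + 14 = 18)
-4*J + 13 = -4*18 + 13 = -72 + 13 = -59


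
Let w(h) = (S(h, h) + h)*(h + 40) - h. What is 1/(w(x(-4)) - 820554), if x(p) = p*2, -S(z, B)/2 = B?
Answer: -1/820290 ≈ -1.2191e-6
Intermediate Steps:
S(z, B) = -2*B
x(p) = 2*p
w(h) = -h - h*(40 + h) (w(h) = (-2*h + h)*(h + 40) - h = (-h)*(40 + h) - h = -h*(40 + h) - h = -h - h*(40 + h))
1/(w(x(-4)) - 820554) = 1/((2*(-4))*(-41 - 2*(-4)) - 820554) = 1/(-8*(-41 - 1*(-8)) - 820554) = 1/(-8*(-41 + 8) - 820554) = 1/(-8*(-33) - 820554) = 1/(264 - 820554) = 1/(-820290) = -1/820290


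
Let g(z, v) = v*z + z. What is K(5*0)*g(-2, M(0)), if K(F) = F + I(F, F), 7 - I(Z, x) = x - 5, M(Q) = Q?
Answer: -24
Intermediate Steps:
I(Z, x) = 12 - x (I(Z, x) = 7 - (x - 5) = 7 - (-5 + x) = 7 + (5 - x) = 12 - x)
g(z, v) = z + v*z
K(F) = 12 (K(F) = F + (12 - F) = 12)
K(5*0)*g(-2, M(0)) = 12*(-2*(1 + 0)) = 12*(-2*1) = 12*(-2) = -24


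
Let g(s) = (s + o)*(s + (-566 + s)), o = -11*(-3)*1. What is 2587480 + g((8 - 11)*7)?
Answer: 2580184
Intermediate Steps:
o = 33 (o = 33*1 = 33)
g(s) = (-566 + 2*s)*(33 + s) (g(s) = (s + 33)*(s + (-566 + s)) = (33 + s)*(-566 + 2*s) = (-566 + 2*s)*(33 + s))
2587480 + g((8 - 11)*7) = 2587480 + (-18678 - 500*(8 - 11)*7 + 2*((8 - 11)*7)²) = 2587480 + (-18678 - (-1500)*7 + 2*(-3*7)²) = 2587480 + (-18678 - 500*(-21) + 2*(-21)²) = 2587480 + (-18678 + 10500 + 2*441) = 2587480 + (-18678 + 10500 + 882) = 2587480 - 7296 = 2580184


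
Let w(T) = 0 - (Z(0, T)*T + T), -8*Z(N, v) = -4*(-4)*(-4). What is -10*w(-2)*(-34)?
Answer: 6120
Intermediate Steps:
Z(N, v) = 8 (Z(N, v) = -(-4*(-4))*(-4)/8 = -2*(-4) = -⅛*(-64) = 8)
w(T) = -9*T (w(T) = 0 - (8*T + T) = 0 - 9*T = -9*T)
-10*w(-2)*(-34) = -(-90)*(-2)*(-34) = -10*18*(-34) = -180*(-34) = 6120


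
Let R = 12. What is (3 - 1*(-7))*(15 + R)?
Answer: 270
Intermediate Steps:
(3 - 1*(-7))*(15 + R) = (3 - 1*(-7))*(15 + 12) = (3 + 7)*27 = 10*27 = 270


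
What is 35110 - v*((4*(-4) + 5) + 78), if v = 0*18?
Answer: 35110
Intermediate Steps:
v = 0
35110 - v*((4*(-4) + 5) + 78) = 35110 - 0*((4*(-4) + 5) + 78) = 35110 - 0*((-16 + 5) + 78) = 35110 - 0*(-11 + 78) = 35110 - 0*67 = 35110 - 1*0 = 35110 + 0 = 35110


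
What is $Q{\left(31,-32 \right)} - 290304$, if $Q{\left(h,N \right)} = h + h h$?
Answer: $-289312$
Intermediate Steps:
$Q{\left(h,N \right)} = h + h^{2}$
$Q{\left(31,-32 \right)} - 290304 = 31 \left(1 + 31\right) - 290304 = 31 \cdot 32 - 290304 = 992 - 290304 = -289312$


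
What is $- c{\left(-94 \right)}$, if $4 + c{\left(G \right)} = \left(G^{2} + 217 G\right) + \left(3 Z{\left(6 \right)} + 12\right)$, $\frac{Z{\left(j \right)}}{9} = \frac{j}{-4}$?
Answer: $\frac{23189}{2} \approx 11595.0$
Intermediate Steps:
$Z{\left(j \right)} = - \frac{9 j}{4}$ ($Z{\left(j \right)} = 9 \frac{j}{-4} = 9 j \left(- \frac{1}{4}\right) = 9 \left(- \frac{j}{4}\right) = - \frac{9 j}{4}$)
$c{\left(G \right)} = - \frac{65}{2} + G^{2} + 217 G$ ($c{\left(G \right)} = -4 + \left(\left(G^{2} + 217 G\right) + \left(3 \left(\left(- \frac{9}{4}\right) 6\right) + 12\right)\right) = -4 + \left(\left(G^{2} + 217 G\right) + \left(3 \left(- \frac{27}{2}\right) + 12\right)\right) = -4 + \left(\left(G^{2} + 217 G\right) + \left(- \frac{81}{2} + 12\right)\right) = -4 - \left(\frac{57}{2} - G^{2} - 217 G\right) = -4 + \left(- \frac{57}{2} + G^{2} + 217 G\right) = - \frac{65}{2} + G^{2} + 217 G$)
$- c{\left(-94 \right)} = - (- \frac{65}{2} + \left(-94\right)^{2} + 217 \left(-94\right)) = - (- \frac{65}{2} + 8836 - 20398) = \left(-1\right) \left(- \frac{23189}{2}\right) = \frac{23189}{2}$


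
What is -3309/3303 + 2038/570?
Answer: 269188/104595 ≈ 2.5736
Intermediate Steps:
-3309/3303 + 2038/570 = -3309*1/3303 + 2038*(1/570) = -1103/1101 + 1019/285 = 269188/104595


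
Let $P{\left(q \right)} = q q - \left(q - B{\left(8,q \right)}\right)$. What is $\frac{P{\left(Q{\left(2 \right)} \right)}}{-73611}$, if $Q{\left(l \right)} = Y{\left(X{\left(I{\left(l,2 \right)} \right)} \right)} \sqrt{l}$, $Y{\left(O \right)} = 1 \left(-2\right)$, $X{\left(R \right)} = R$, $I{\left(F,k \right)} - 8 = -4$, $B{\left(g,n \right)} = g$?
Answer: $- \frac{16}{73611} - \frac{2 \sqrt{2}}{73611} \approx -0.00025578$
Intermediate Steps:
$I{\left(F,k \right)} = 4$ ($I{\left(F,k \right)} = 8 - 4 = 4$)
$Y{\left(O \right)} = -2$
$Q{\left(l \right)} = - 2 \sqrt{l}$
$P{\left(q \right)} = 8 + q^{2} - q$ ($P{\left(q \right)} = q q - \left(-8 + q\right) = q^{2} - \left(-8 + q\right) = 8 + q^{2} - q$)
$\frac{P{\left(Q{\left(2 \right)} \right)}}{-73611} = \frac{8 + \left(- 2 \sqrt{2}\right)^{2} - - 2 \sqrt{2}}{-73611} = \left(8 + 8 + 2 \sqrt{2}\right) \left(- \frac{1}{73611}\right) = \left(16 + 2 \sqrt{2}\right) \left(- \frac{1}{73611}\right) = - \frac{16}{73611} - \frac{2 \sqrt{2}}{73611}$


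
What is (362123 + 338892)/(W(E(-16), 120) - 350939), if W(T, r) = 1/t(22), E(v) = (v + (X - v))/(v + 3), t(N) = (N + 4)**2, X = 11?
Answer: -473886140/237234763 ≈ -1.9975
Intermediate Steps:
t(N) = (4 + N)**2
E(v) = 11/(3 + v) (E(v) = (v + (11 - v))/(v + 3) = 11/(3 + v))
W(T, r) = 1/676 (W(T, r) = 1/((4 + 22)**2) = 1/(26**2) = 1/676)
(362123 + 338892)/(W(E(-16), 120) - 350939) = (362123 + 338892)/(1/676 - 350939) = 701015/(-237234763/676) = 701015*(-676/237234763) = -473886140/237234763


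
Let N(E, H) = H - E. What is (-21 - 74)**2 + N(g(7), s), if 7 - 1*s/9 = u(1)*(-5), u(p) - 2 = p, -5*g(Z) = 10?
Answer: 9225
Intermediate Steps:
g(Z) = -2 (g(Z) = -1/5*10 = -2)
u(p) = 2 + p
s = 198 (s = 63 - 9*(2 + 1)*(-5) = 63 - 27*(-5) = 63 - 9*(-15) = 63 + 135 = 198)
(-21 - 74)**2 + N(g(7), s) = (-21 - 74)**2 + (198 - 1*(-2)) = (-95)**2 + (198 + 2) = 9025 + 200 = 9225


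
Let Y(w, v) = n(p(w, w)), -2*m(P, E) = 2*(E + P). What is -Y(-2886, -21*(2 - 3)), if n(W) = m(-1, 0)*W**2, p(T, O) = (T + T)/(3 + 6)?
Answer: -3701776/9 ≈ -4.1131e+5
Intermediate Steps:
m(P, E) = -E - P (m(P, E) = -(E + P) = -(2*E + 2*P)/2 = -E - P)
p(T, O) = 2*T/9 (p(T, O) = (2*T)/9 = (2*T)*(1/9) = 2*T/9)
n(W) = W**2 (n(W) = (-1*0 - 1*(-1))*W**2 = (0 + 1)*W**2 = 1*W**2 = W**2)
Y(w, v) = 4*w**2/81 (Y(w, v) = (2*w/9)**2 = 4*w**2/81)
-Y(-2886, -21*(2 - 3)) = -4*(-2886)**2/81 = -4*8328996/81 = -1*3701776/9 = -3701776/9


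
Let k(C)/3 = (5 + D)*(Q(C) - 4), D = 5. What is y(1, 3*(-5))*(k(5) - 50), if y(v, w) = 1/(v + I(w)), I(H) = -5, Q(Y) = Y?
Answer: 5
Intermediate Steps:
k(C) = -120 + 30*C (k(C) = 3*((5 + 5)*(C - 4)) = 3*(10*(-4 + C)) = 3*(-40 + 10*C) = -120 + 30*C)
y(v, w) = 1/(-5 + v) (y(v, w) = 1/(v - 5) = 1/(-5 + v))
y(1, 3*(-5))*(k(5) - 50) = ((-120 + 30*5) - 50)/(-5 + 1) = ((-120 + 150) - 50)/(-4) = -(30 - 50)/4 = -¼*(-20) = 5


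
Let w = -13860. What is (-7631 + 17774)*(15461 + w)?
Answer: 16238943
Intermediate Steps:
(-7631 + 17774)*(15461 + w) = (-7631 + 17774)*(15461 - 13860) = 10143*1601 = 16238943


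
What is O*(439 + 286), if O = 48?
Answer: 34800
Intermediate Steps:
O*(439 + 286) = 48*(439 + 286) = 48*725 = 34800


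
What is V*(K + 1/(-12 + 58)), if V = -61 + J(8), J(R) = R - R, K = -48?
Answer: 134627/46 ≈ 2926.7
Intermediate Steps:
J(R) = 0
V = -61 (V = -61 + 0 = -61)
V*(K + 1/(-12 + 58)) = -61*(-48 + 1/(-12 + 58)) = -61*(-48 + 1/46) = -61*(-2207/46) = 134627/46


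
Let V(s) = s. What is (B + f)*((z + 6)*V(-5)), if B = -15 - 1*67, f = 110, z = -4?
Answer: -280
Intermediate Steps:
B = -82 (B = -15 - 67 = -82)
(B + f)*((z + 6)*V(-5)) = (-82 + 110)*((-4 + 6)*(-5)) = 28*(2*(-5)) = 28*(-10) = -280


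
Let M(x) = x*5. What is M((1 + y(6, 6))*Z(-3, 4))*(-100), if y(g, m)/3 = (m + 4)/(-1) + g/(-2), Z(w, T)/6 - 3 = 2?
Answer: 570000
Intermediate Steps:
Z(w, T) = 30 (Z(w, T) = 18 + 6*2 = 18 + 12 = 30)
y(g, m) = -12 - 3*m - 3*g/2 (y(g, m) = 3*((m + 4)/(-1) + g/(-2)) = 3*((4 + m)*(-1) + g*(-½)) = 3*((-4 - m) - g/2) = 3*(-4 - m - g/2) = -12 - 3*m - 3*g/2)
M(x) = 5*x
M((1 + y(6, 6))*Z(-3, 4))*(-100) = (5*((1 + (-12 - 3*6 - 3/2*6))*30))*(-100) = (5*((1 + (-12 - 18 - 9))*30))*(-100) = (5*((1 - 39)*30))*(-100) = (5*(-38*30))*(-100) = (5*(-1140))*(-100) = -5700*(-100) = 570000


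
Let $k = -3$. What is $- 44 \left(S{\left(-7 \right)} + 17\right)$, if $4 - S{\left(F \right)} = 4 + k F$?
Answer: $176$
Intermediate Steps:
$S{\left(F \right)} = 3 F$ ($S{\left(F \right)} = 4 - \left(4 - 3 F\right) = 4 + \left(-4 + 3 F\right) = 3 F$)
$- 44 \left(S{\left(-7 \right)} + 17\right) = - 44 \left(3 \left(-7\right) + 17\right) = - 44 \left(-21 + 17\right) = \left(-44\right) \left(-4\right) = 176$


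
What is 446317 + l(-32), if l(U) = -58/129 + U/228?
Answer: 364640507/817 ≈ 4.4632e+5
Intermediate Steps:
l(U) = -58/129 + U/228 (l(U) = -58*1/129 + U*(1/228) = -58/129 + U/228)
446317 + l(-32) = 446317 + (-58/129 + (1/228)*(-32)) = 446317 + (-58/129 - 8/57) = 446317 - 482/817 = 364640507/817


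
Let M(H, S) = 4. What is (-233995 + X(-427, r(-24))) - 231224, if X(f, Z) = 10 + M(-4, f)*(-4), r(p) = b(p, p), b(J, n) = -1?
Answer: -465225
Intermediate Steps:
r(p) = -1
X(f, Z) = -6 (X(f, Z) = 10 + 4*(-4) = 10 - 16 = -6)
(-233995 + X(-427, r(-24))) - 231224 = (-233995 - 6) - 231224 = -234001 - 231224 = -465225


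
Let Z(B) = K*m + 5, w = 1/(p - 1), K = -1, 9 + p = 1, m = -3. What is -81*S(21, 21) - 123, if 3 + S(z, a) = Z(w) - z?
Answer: 1173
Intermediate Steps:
p = -8 (p = -9 + 1 = -8)
w = -⅑ (w = 1/(-8 - 1) = 1/(-9) = -⅑ ≈ -0.11111)
Z(B) = 8 (Z(B) = -1*(-3) + 5 = 3 + 5 = 8)
S(z, a) = 5 - z (S(z, a) = -3 + (8 - z) = 5 - z)
-81*S(21, 21) - 123 = -81*(5 - 1*21) - 123 = -81*(5 - 21) - 123 = -81*(-16) - 123 = 1296 - 123 = 1173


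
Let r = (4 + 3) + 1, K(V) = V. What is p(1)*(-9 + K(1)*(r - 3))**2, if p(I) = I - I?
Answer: 0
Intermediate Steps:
r = 8 (r = 7 + 1 = 8)
p(I) = 0
p(1)*(-9 + K(1)*(r - 3))**2 = 0*(-9 + 1*(8 - 3))**2 = 0*(-9 + 1*5)**2 = 0*(-9 + 5)**2 = 0*(-4)**2 = 0*16 = 0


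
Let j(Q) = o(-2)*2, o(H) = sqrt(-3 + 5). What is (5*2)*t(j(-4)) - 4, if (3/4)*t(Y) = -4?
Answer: -172/3 ≈ -57.333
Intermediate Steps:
o(H) = sqrt(2)
j(Q) = 2*sqrt(2) (j(Q) = sqrt(2)*2 = 2*sqrt(2))
t(Y) = -16/3 (t(Y) = (4/3)*(-4) = -16/3)
(5*2)*t(j(-4)) - 4 = (5*2)*(-16/3) - 4 = 10*(-16/3) - 4 = -160/3 - 4 = -172/3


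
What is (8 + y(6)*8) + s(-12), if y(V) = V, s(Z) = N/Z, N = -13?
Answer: 685/12 ≈ 57.083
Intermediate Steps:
s(Z) = -13/Z
(8 + y(6)*8) + s(-12) = (8 + 6*8) - 13/(-12) = (8 + 48) - 13*(-1/12) = 56 + 13/12 = 685/12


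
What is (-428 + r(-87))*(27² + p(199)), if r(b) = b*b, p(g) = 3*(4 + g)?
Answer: 9554658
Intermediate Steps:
p(g) = 12 + 3*g
r(b) = b²
(-428 + r(-87))*(27² + p(199)) = (-428 + (-87)²)*(27² + (12 + 3*199)) = (-428 + 7569)*(729 + (12 + 597)) = 7141*(729 + 609) = 7141*1338 = 9554658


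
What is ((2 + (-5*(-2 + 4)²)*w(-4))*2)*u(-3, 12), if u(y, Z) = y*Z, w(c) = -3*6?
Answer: -26064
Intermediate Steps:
w(c) = -18
u(y, Z) = Z*y
((2 + (-5*(-2 + 4)²)*w(-4))*2)*u(-3, 12) = ((2 - 5*(-2 + 4)²*(-18))*2)*(12*(-3)) = ((2 - 5*2²*(-18))*2)*(-36) = ((2 - 5*4*(-18))*2)*(-36) = ((2 - 20*(-18))*2)*(-36) = ((2 + 360)*2)*(-36) = (362*2)*(-36) = 724*(-36) = -26064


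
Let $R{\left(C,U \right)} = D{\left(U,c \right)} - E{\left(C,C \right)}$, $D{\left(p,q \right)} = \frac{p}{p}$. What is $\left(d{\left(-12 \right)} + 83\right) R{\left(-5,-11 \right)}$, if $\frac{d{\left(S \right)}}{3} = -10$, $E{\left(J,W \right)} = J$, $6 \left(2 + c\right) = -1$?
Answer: $318$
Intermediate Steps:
$c = - \frac{13}{6}$ ($c = -2 + \frac{1}{6} \left(-1\right) = -2 - \frac{1}{6} = - \frac{13}{6} \approx -2.1667$)
$D{\left(p,q \right)} = 1$
$d{\left(S \right)} = -30$ ($d{\left(S \right)} = 3 \left(-10\right) = -30$)
$R{\left(C,U \right)} = 1 - C$
$\left(d{\left(-12 \right)} + 83\right) R{\left(-5,-11 \right)} = \left(-30 + 83\right) \left(1 - -5\right) = 53 \left(1 + 5\right) = 53 \cdot 6 = 318$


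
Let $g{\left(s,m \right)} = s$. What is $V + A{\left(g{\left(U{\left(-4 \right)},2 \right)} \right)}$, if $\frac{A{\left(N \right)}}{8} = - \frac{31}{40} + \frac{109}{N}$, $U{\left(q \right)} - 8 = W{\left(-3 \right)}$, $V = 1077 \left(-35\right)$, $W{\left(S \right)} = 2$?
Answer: $-37614$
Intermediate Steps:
$V = -37695$
$U{\left(q \right)} = 10$ ($U{\left(q \right)} = 8 + 2 = 10$)
$A{\left(N \right)} = - \frac{31}{5} + \frac{872}{N}$ ($A{\left(N \right)} = 8 \left(- \frac{31}{40} + \frac{109}{N}\right) = - \frac{31}{5} + \frac{872}{N}$)
$V + A{\left(g{\left(U{\left(-4 \right)},2 \right)} \right)} = -37695 - \left(\frac{31}{5} - \frac{872}{10}\right) = -37695 + \left(- \frac{31}{5} + 872 \cdot \frac{1}{10}\right) = -37695 + \left(- \frac{31}{5} + \frac{436}{5}\right) = -37695 + 81 = -37614$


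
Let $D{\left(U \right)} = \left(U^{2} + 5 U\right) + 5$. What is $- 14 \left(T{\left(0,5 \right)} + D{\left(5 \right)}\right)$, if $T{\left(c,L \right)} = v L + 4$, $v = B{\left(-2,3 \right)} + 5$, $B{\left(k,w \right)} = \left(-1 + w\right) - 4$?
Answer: $-1036$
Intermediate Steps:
$B{\left(k,w \right)} = -5 + w$
$D{\left(U \right)} = 5 + U^{2} + 5 U$
$v = 3$ ($v = \left(-5 + 3\right) + 5 = -2 + 5 = 3$)
$T{\left(c,L \right)} = 4 + 3 L$ ($T{\left(c,L \right)} = 3 L + 4 = 4 + 3 L$)
$- 14 \left(T{\left(0,5 \right)} + D{\left(5 \right)}\right) = - 14 \left(\left(4 + 3 \cdot 5\right) + \left(5 + 5^{2} + 5 \cdot 5\right)\right) = - 14 \left(\left(4 + 15\right) + \left(5 + 25 + 25\right)\right) = - 14 \left(19 + 55\right) = \left(-14\right) 74 = -1036$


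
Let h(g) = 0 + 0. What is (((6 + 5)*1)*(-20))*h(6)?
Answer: 0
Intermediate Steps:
h(g) = 0
(((6 + 5)*1)*(-20))*h(6) = (((6 + 5)*1)*(-20))*0 = ((11*1)*(-20))*0 = (11*(-20))*0 = -220*0 = 0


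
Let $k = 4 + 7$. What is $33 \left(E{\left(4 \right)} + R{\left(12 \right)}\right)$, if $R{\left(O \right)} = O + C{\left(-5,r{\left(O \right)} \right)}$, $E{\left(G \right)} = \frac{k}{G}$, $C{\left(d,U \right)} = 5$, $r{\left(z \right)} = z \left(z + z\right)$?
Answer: $\frac{2607}{4} \approx 651.75$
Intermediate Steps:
$k = 11$
$r{\left(z \right)} = 2 z^{2}$ ($r{\left(z \right)} = z 2 z = 2 z^{2}$)
$E{\left(G \right)} = \frac{11}{G}$
$R{\left(O \right)} = 5 + O$ ($R{\left(O \right)} = O + 5 = 5 + O$)
$33 \left(E{\left(4 \right)} + R{\left(12 \right)}\right) = 33 \left(\frac{11}{4} + \left(5 + 12\right)\right) = 33 \left(11 \cdot \frac{1}{4} + 17\right) = 33 \left(\frac{11}{4} + 17\right) = 33 \cdot \frac{79}{4} = \frac{2607}{4}$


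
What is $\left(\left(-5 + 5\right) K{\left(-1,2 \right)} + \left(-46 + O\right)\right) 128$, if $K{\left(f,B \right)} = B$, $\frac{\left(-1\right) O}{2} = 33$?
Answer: $-14336$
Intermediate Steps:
$O = -66$ ($O = \left(-2\right) 33 = -66$)
$\left(\left(-5 + 5\right) K{\left(-1,2 \right)} + \left(-46 + O\right)\right) 128 = \left(\left(-5 + 5\right) 2 - 112\right) 128 = \left(0 \cdot 2 - 112\right) 128 = \left(0 - 112\right) 128 = \left(-112\right) 128 = -14336$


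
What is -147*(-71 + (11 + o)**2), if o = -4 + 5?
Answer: -10731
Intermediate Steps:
o = 1
-147*(-71 + (11 + o)**2) = -147*(-71 + (11 + 1)**2) = -147*(-71 + 12**2) = -147*(-71 + 144) = -147*73 = -10731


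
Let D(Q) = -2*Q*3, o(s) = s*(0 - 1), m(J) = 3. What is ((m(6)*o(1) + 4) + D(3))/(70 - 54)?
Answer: -17/16 ≈ -1.0625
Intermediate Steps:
o(s) = -s (o(s) = s*(-1) = -s)
D(Q) = -6*Q
((m(6)*o(1) + 4) + D(3))/(70 - 54) = ((3*(-1*1) + 4) - 6*3)/(70 - 54) = ((3*(-1) + 4) - 18)/16 = ((-3 + 4) - 18)/16 = (1 - 18)/16 = (1/16)*(-17) = -17/16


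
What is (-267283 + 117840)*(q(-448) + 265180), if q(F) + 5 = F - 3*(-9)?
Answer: -39565632022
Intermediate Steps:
q(F) = 22 + F (q(F) = -5 + (F - 3*(-9)) = -5 + (F + 27) = -5 + (27 + F) = 22 + F)
(-267283 + 117840)*(q(-448) + 265180) = (-267283 + 117840)*((22 - 448) + 265180) = -149443*(-426 + 265180) = -149443*264754 = -39565632022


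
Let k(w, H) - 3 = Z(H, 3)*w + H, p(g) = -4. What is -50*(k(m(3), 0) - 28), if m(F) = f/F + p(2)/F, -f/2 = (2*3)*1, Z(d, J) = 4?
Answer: 6950/3 ≈ 2316.7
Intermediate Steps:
f = -12 (f = -2*2*3 = -12 ≈ -12.000)
m(F) = -16/F (m(F) = -12/F - 4/F = -16/F)
k(w, H) = 3 + H + 4*w (k(w, H) = 3 + (4*w + H) = 3 + (H + 4*w) = 3 + H + 4*w)
-50*(k(m(3), 0) - 28) = -50*((3 + 0 + 4*(-16/3)) - 28) = -50*((3 + 0 - 64/3) - 28) = -50*(-55/3 - 28) = -50*(-139/3) = 6950/3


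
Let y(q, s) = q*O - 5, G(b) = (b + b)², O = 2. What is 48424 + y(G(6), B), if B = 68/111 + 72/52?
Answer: 48707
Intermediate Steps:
G(b) = 4*b² (G(b) = (2*b)² = 4*b²)
B = 2882/1443 (B = 68*(1/111) + 72*(1/52) = 68/111 + 18/13 = 2882/1443 ≈ 1.9972)
y(q, s) = -5 + 2*q (y(q, s) = q*2 - 5 = 2*q - 5 = -5 + 2*q)
48424 + y(G(6), B) = 48424 + (-5 + 2*(4*6²)) = 48424 + (-5 + 2*(4*36)) = 48424 + (-5 + 2*144) = 48424 + (-5 + 288) = 48424 + 283 = 48707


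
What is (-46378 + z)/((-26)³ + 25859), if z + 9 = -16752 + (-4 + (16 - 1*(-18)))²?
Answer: -62239/8283 ≈ -7.5141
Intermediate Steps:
z = -15861 (z = -9 + (-16752 + (-4 + (16 - 1*(-18)))²) = -9 + (-16752 + (-4 + (16 + 18))²) = -9 + (-16752 + (-4 + 34)²) = -9 + (-16752 + 30²) = -9 + (-16752 + 900) = -9 - 15852 = -15861)
(-46378 + z)/((-26)³ + 25859) = (-46378 - 15861)/((-26)³ + 25859) = -62239/(-17576 + 25859) = -62239/8283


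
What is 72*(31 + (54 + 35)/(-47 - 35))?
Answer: 88308/41 ≈ 2153.9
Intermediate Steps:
72*(31 + (54 + 35)/(-47 - 35)) = 72*(31 + 89/(-82)) = 72*(31 + 89*(-1/82)) = 72*(31 - 89/82) = 72*(2453/82) = 88308/41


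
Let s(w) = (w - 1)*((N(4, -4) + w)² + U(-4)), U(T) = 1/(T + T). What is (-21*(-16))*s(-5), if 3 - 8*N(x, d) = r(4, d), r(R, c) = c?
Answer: -68103/2 ≈ -34052.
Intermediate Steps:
N(x, d) = 3/8 - d/8
U(T) = 1/(2*T)
s(w) = (-1 + w)*(-⅛ + (7/8 + w)²) (s(w) = (w - 1)*(((3/8 - ⅛*(-4)) + w)² + (½)/(-4)) = (-1 + w)*(((3/8 + ½) + w)² + (½)*(-¼)) = (-1 + w)*((7/8 + w)² - ⅛) = (-1 + w)*(-⅛ + (7/8 + w)²))
(-21*(-16))*s(-5) = (-21*(-16))*(-41/64 + (-5)³ - 71/64*(-5) + (¾)*(-5)²) = 336*(-41/64 - 125 + 355/64 + (¾)*25) = 336*(-41/64 - 125 + 355/64 + 75/4) = 336*(-3243/32) = -68103/2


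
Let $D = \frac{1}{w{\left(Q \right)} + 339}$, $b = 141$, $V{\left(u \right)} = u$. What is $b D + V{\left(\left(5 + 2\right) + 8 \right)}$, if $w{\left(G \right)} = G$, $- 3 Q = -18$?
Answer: $\frac{1772}{115} \approx 15.409$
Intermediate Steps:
$Q = 6$ ($Q = \left(- \frac{1}{3}\right) \left(-18\right) = 6$)
$D = \frac{1}{345}$ ($D = \frac{1}{6 + 339} = \frac{1}{345} \approx 0.0028986$)
$b D + V{\left(\left(5 + 2\right) + 8 \right)} = 141 \cdot \frac{1}{345} + \left(\left(5 + 2\right) + 8\right) = \frac{47}{115} + \left(7 + 8\right) = \frac{47}{115} + 15 = \frac{1772}{115}$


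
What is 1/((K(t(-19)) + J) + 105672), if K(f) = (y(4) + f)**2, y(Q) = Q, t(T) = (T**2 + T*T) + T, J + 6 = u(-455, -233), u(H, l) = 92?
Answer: 1/605607 ≈ 1.6512e-6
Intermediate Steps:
J = 86 (J = -6 + 92 = 86)
t(T) = T + 2*T**2 (t(T) = (T**2 + T**2) + T = 2*T**2 + T = T + 2*T**2)
K(f) = (4 + f)**2
1/((K(t(-19)) + J) + 105672) = 1/(((4 - 19*(1 + 2*(-19)))**2 + 86) + 105672) = 1/(((4 - 19*(1 - 38))**2 + 86) + 105672) = 1/(((4 - 19*(-37))**2 + 86) + 105672) = 1/(((4 + 703)**2 + 86) + 105672) = 1/((707**2 + 86) + 105672) = 1/((499849 + 86) + 105672) = 1/(499935 + 105672) = 1/605607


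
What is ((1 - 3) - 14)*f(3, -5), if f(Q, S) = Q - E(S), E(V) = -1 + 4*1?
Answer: 0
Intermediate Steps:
E(V) = 3 (E(V) = -1 + 4 = 3)
f(Q, S) = -3 + Q (f(Q, S) = Q - 1*3 = Q - 3 = -3 + Q)
((1 - 3) - 14)*f(3, -5) = ((1 - 3) - 14)*(-3 + 3) = (-2 - 14)*0 = -16*0 = 0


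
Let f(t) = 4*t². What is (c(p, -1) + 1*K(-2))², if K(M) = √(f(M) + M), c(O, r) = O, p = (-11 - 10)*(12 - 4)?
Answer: (168 - √14)² ≈ 26981.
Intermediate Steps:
p = -168 (p = -21*8 = -168)
K(M) = √(M + 4*M²) (K(M) = √(4*M² + M) = √(M + 4*M²))
(c(p, -1) + 1*K(-2))² = (-168 + 1*√(-2*(1 + 4*(-2))))² = (-168 + 1*√(-2*(1 - 8)))² = (-168 + 1*√(-2*(-7)))² = (-168 + 1*√14)² = (-168 + √14)²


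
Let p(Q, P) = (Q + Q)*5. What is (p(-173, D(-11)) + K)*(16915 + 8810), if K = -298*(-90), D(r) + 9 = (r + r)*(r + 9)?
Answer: 645440250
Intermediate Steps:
D(r) = -9 + 2*r*(9 + r) (D(r) = -9 + (r + r)*(r + 9) = -9 + (2*r)*(9 + r) = -9 + 2*r*(9 + r))
p(Q, P) = 10*Q (p(Q, P) = (2*Q)*5 = 10*Q)
K = 26820
(p(-173, D(-11)) + K)*(16915 + 8810) = (10*(-173) + 26820)*(16915 + 8810) = (-1730 + 26820)*25725 = 25090*25725 = 645440250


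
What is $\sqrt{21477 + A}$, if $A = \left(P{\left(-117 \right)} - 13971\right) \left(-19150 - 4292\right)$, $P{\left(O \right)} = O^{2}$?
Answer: $\sqrt{6632121} \approx 2575.3$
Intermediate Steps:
$A = 6610644$ ($A = \left(\left(-117\right)^{2} - 13971\right) \left(-19150 - 4292\right) = \left(13689 - 13971\right) \left(-23442\right) = \left(-282\right) \left(-23442\right) = 6610644$)
$\sqrt{21477 + A} = \sqrt{21477 + 6610644} = \sqrt{6632121}$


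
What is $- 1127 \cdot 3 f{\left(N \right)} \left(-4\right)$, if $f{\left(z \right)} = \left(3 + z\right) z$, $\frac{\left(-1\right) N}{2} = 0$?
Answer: $0$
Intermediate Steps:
$N = 0$ ($N = \left(-2\right) 0 = 0$)
$f{\left(z \right)} = z \left(3 + z\right)$
$- 1127 \cdot 3 f{\left(N \right)} \left(-4\right) = - 1127 \cdot 3 \cdot 0 \left(3 + 0\right) \left(-4\right) = - 1127 \cdot 3 \cdot 0 \cdot 3 \left(-4\right) = - 1127 \cdot 3 \cdot 0 \left(-4\right) = - 1127 \cdot 0 \left(-4\right) = \left(-1127\right) 0 = 0$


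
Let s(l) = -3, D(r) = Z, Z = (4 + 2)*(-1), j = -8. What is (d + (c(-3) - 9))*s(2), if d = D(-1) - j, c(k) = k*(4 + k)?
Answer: 30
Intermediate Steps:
Z = -6 (Z = 6*(-1) = -6)
D(r) = -6
d = 2 (d = -6 - 1*(-8) = -6 + 8 = 2)
(d + (c(-3) - 9))*s(2) = (2 + (-3*(4 - 3) - 9))*(-3) = (2 + (-3*1 - 9))*(-3) = (2 + (-3 - 9))*(-3) = (2 - 12)*(-3) = -10*(-3) = 30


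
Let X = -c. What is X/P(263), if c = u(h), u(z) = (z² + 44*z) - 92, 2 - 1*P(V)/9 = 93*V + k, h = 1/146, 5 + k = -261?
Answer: -217183/515655356 ≈ -0.00042118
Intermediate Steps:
k = -266 (k = -5 - 261 = -266)
h = 1/146 ≈ 0.0068493
P(V) = 2412 - 837*V (P(V) = 18 - 9*(93*V - 266) = 18 - 9*(-266 + 93*V) = 18 + (2394 - 837*V) = 2412 - 837*V)
u(z) = -92 + z² + 44*z
c = -1954647/21316 (c = -92 + (1/146)² + 44*(1/146) = -92 + 1/21316 + 22/73 = -1954647/21316 ≈ -91.699)
X = 1954647/21316 (X = -1*(-1954647/21316) = 1954647/21316 ≈ 91.699)
X/P(263) = 1954647/(21316*(2412 - 837*263)) = 1954647/(21316*(2412 - 220131)) = (1954647/21316)/(-217719) = (1954647/21316)*(-1/217719) = -217183/515655356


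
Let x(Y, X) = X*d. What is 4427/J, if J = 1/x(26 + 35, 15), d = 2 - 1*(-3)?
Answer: 332025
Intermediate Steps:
d = 5 (d = 2 + 3 = 5)
x(Y, X) = 5*X (x(Y, X) = X*5 = 5*X)
J = 1/75 (J = 1/(5*15) = 1/75 ≈ 0.013333)
4427/J = 4427/(1/75) = 4427*75 = 332025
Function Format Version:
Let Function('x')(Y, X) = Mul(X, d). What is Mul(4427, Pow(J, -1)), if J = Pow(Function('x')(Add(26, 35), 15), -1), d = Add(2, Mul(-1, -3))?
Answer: 332025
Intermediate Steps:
d = 5 (d = Add(2, 3) = 5)
Function('x')(Y, X) = Mul(5, X) (Function('x')(Y, X) = Mul(X, 5) = Mul(5, X))
J = Rational(1, 75) (J = Pow(Mul(5, 15), -1) = Pow(75, -1) = Rational(1, 75) ≈ 0.013333)
Mul(4427, Pow(J, -1)) = Mul(4427, Pow(Rational(1, 75), -1)) = Mul(4427, 75) = 332025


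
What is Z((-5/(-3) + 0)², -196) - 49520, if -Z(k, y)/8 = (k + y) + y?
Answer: -417656/9 ≈ -46406.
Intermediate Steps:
Z(k, y) = -16*y - 8*k (Z(k, y) = -8*((k + y) + y) = -8*(k + 2*y) = -16*y - 8*k)
Z((-5/(-3) + 0)², -196) - 49520 = (-16*(-196) - 8*(-5/(-3) + 0)²) - 49520 = (3136 - 8*(-5*(-⅓) + 0)²) - 49520 = (3136 - 8*(5/3 + 0)²) - 49520 = (3136 - 8*(5/3)²) - 49520 = (3136 - 8*25/9) - 49520 = (3136 - 200/9) - 49520 = 28024/9 - 49520 = -417656/9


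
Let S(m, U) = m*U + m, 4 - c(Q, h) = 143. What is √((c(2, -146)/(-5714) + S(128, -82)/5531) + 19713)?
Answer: √19687915990418622266/31604134 ≈ 140.40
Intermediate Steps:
c(Q, h) = -139 (c(Q, h) = 4 - 1*143 = 4 - 143 = -139)
S(m, U) = m + U*m (S(m, U) = U*m + m = m + U*m)
√((c(2, -146)/(-5714) + S(128, -82)/5531) + 19713) = √((-139/(-5714) + (128*(1 - 82))/5531) + 19713) = √((-139*(-1/5714) + (128*(-81))*(1/5531)) + 19713) = √((139/5714 - 10368*1/5531) + 19713) = √((139/5714 - 10368/5531) + 19713) = √(-58473943/31604134 + 19713) = √(622953819599/31604134) = √19687915990418622266/31604134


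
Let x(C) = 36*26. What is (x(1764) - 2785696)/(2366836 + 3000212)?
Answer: -348095/670881 ≈ -0.51886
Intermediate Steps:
x(C) = 936
(x(1764) - 2785696)/(2366836 + 3000212) = (936 - 2785696)/(2366836 + 3000212) = -2784760/5367048 = -2784760*1/5367048 = -348095/670881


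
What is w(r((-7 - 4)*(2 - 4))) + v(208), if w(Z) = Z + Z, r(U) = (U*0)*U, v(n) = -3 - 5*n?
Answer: -1043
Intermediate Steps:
r(U) = 0 (r(U) = 0*U = 0)
w(Z) = 2*Z
w(r((-7 - 4)*(2 - 4))) + v(208) = 2*0 + (-3 - 5*208) = 0 + (-3 - 1040) = 0 - 1043 = -1043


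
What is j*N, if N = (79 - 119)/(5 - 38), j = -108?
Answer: -1440/11 ≈ -130.91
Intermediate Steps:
N = 40/33 (N = -40/(-33) = -40*(-1/33) = 40/33 ≈ 1.2121)
j*N = -108*40/33 = -1440/11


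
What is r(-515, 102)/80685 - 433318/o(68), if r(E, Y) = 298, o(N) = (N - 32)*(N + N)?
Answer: -215807431/2438480 ≈ -88.501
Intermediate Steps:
o(N) = 2*N*(-32 + N) (o(N) = (-32 + N)*(2*N) = 2*N*(-32 + N))
r(-515, 102)/80685 - 433318/o(68) = 298/80685 - 433318*1/(136*(-32 + 68)) = 298*(1/80685) - 433318/(2*68*36) = 298/80685 - 433318/4896 = 298/80685 - 433318*1/4896 = 298/80685 - 216659/2448 = -215807431/2438480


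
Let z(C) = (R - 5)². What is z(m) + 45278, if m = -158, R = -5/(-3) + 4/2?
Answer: 407518/9 ≈ 45280.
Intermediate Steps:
R = 11/3 (R = -5*(-⅓) + 4*(½) = 5/3 + 2 = 11/3 ≈ 3.6667)
z(C) = 16/9 (z(C) = (11/3 - 5)² = (-4/3)² = 16/9)
z(m) + 45278 = 16/9 + 45278 = 407518/9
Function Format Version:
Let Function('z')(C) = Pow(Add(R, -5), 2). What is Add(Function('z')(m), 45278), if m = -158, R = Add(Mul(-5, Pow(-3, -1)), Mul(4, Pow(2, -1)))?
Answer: Rational(407518, 9) ≈ 45280.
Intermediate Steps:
R = Rational(11, 3) (R = Add(Mul(-5, Rational(-1, 3)), Mul(4, Rational(1, 2))) = Add(Rational(5, 3), 2) = Rational(11, 3) ≈ 3.6667)
Function('z')(C) = Rational(16, 9) (Function('z')(C) = Pow(Add(Rational(11, 3), -5), 2) = Pow(Rational(-4, 3), 2) = Rational(16, 9))
Add(Function('z')(m), 45278) = Add(Rational(16, 9), 45278) = Rational(407518, 9)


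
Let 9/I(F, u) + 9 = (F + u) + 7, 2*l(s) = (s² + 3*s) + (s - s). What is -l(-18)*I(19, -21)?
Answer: 1215/4 ≈ 303.75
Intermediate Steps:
l(s) = s²/2 + 3*s/2 (l(s) = ((s² + 3*s) + (s - s))/2 = ((s² + 3*s) + 0)/2 = (s² + 3*s)/2 = s²/2 + 3*s/2)
I(F, u) = 9/(-2 + F + u) (I(F, u) = 9/(-9 + ((F + u) + 7)) = 9/(-9 + (7 + F + u)) = 9/(-2 + F + u))
-l(-18)*I(19, -21) = -(½)*(-18)*(3 - 18)*9/(-2 + 19 - 21) = -(½)*(-18)*(-15)*9/(-4) = -135*9*(-¼) = -135*(-9)/4 = -1*(-1215/4) = 1215/4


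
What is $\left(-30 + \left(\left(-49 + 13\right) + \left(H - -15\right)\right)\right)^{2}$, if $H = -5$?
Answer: $3136$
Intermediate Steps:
$\left(-30 + \left(\left(-49 + 13\right) + \left(H - -15\right)\right)\right)^{2} = \left(-30 + \left(\left(-49 + 13\right) - -10\right)\right)^{2} = \left(-30 + \left(-36 + \left(-5 + 15\right)\right)\right)^{2} = \left(-30 + \left(-36 + 10\right)\right)^{2} = \left(-30 - 26\right)^{2} = \left(-56\right)^{2} = 3136$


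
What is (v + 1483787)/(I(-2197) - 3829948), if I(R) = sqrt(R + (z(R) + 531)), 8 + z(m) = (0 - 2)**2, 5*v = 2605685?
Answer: -1279792443992/2444750280729 - 334154*I*sqrt(1670)/2444750280729 ≈ -0.52349 - 5.5856e-6*I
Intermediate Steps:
v = 521137 (v = (1/5)*2605685 = 521137)
z(m) = -4 (z(m) = -8 + (0 - 2)**2 = -8 + (-2)**2 = -8 + 4 = -4)
I(R) = sqrt(527 + R) (I(R) = sqrt(R + (-4 + 531)) = sqrt(R + 527) = sqrt(527 + R))
(v + 1483787)/(I(-2197) - 3829948) = (521137 + 1483787)/(sqrt(527 - 2197) - 3829948) = 2004924/(sqrt(-1670) - 3829948) = 2004924/(I*sqrt(1670) - 3829948) = 2004924/(-3829948 + I*sqrt(1670))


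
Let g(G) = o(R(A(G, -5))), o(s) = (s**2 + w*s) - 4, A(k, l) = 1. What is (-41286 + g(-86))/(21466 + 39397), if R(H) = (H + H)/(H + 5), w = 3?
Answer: -371600/547767 ≈ -0.67839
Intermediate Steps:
R(H) = 2*H/(5 + H) (R(H) = (2*H)/(5 + H) = 2*H/(5 + H))
o(s) = -4 + s**2 + 3*s (o(s) = (s**2 + 3*s) - 4 = -4 + s**2 + 3*s)
g(G) = -26/9 (g(G) = -4 + (2*1/(5 + 1))**2 + 3*(2*1/(5 + 1)) = -4 + (2*1/6)**2 + 3*(2*1/6) = -4 + (2*1*(1/6))**2 + 3*(2*1*(1/6)) = -4 + (1/3)**2 + 3*(1/3) = -4 + 1/9 + 1 = -26/9)
(-41286 + g(-86))/(21466 + 39397) = (-41286 - 26/9)/(21466 + 39397) = -371600/9/60863 = -371600/9*1/60863 = -371600/547767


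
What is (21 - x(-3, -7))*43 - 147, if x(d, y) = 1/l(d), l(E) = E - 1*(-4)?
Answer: 713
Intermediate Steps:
l(E) = 4 + E (l(E) = E + 4 = 4 + E)
x(d, y) = 1/(4 + d)
(21 - x(-3, -7))*43 - 147 = (21 - 1/(4 - 3))*43 - 147 = (21 - 1/1)*43 - 147 = (21 - 1*1)*43 - 147 = (21 - 1)*43 - 147 = 20*43 - 147 = 860 - 147 = 713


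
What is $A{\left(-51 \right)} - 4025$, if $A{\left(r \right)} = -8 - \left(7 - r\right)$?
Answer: $-4091$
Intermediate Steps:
$A{\left(r \right)} = -15 + r$ ($A{\left(r \right)} = -8 + \left(-7 + r\right) = -15 + r$)
$A{\left(-51 \right)} - 4025 = \left(-15 - 51\right) - 4025 = -66 - 4025 = -4091$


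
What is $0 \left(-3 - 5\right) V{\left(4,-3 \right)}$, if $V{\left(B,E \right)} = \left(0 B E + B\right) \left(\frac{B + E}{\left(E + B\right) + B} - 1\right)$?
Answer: $0$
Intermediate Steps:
$V{\left(B,E \right)} = B \left(-1 + \frac{B + E}{E + 2 B}\right)$ ($V{\left(B,E \right)} = \left(0 E + B\right) \left(\frac{B + E}{\left(B + E\right) + B} - 1\right) = \left(0 + B\right) \left(\frac{B + E}{E + 2 B} - 1\right) = B \left(\frac{B + E}{E + 2 B} - 1\right) = B \left(-1 + \frac{B + E}{E + 2 B}\right)$)
$0 \left(-3 - 5\right) V{\left(4,-3 \right)} = 0 \left(-3 - 5\right) \left(- \frac{4^{2}}{-3 + 2 \cdot 4}\right) = 0 \left(-8\right) \left(\left(-1\right) 16 \frac{1}{-3 + 8}\right) = 0 \left(\left(-1\right) 16 \cdot \frac{1}{5}\right) = 0 \left(- \frac{16}{5}\right) = 0$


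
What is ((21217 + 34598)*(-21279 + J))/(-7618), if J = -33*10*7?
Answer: 1316620035/7618 ≈ 1.7283e+5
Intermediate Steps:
J = -2310 (J = -330*7 = -2310)
((21217 + 34598)*(-21279 + J))/(-7618) = ((21217 + 34598)*(-21279 - 2310))/(-7618) = (55815*(-23589))*(-1/7618) = -1316620035*(-1/7618) = 1316620035/7618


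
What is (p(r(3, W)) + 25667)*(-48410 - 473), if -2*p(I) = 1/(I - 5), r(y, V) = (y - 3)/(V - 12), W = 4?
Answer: -12546848493/10 ≈ -1.2547e+9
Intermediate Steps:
r(y, V) = (-3 + y)/(-12 + V)
p(I) = -1/(2*(-5 + I)) (p(I) = -1/(2*(I - 5)) = -1/(2*(-5 + I)))
(p(r(3, W)) + 25667)*(-48410 - 473) = (-1/(-10 + 2*((-3 + 3)/(-12 + 4))) + 25667)*(-48410 - 473) = (-1/(-10 + 2*(0/(-8))) + 25667)*(-48883) = (-1/(-10 + 2*(-⅛*0)) + 25667)*(-48883) = (-1/(-10 + 2*0) + 25667)*(-48883) = (-1/(-10 + 0) + 25667)*(-48883) = (-1/(-10) + 25667)*(-48883) = (-1*(-⅒) + 25667)*(-48883) = (⅒ + 25667)*(-48883) = (256671/10)*(-48883) = -12546848493/10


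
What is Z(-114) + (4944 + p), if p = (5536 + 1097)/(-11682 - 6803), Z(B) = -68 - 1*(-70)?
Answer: 91420177/18485 ≈ 4945.6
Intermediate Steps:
Z(B) = 2 (Z(B) = -68 + 70 = 2)
p = -6633/18485 (p = 6633/(-18485) = 6633*(-1/18485) = -6633/18485 ≈ -0.35883)
Z(-114) + (4944 + p) = 2 + (4944 - 6633/18485) = 2 + 91383207/18485 = 91420177/18485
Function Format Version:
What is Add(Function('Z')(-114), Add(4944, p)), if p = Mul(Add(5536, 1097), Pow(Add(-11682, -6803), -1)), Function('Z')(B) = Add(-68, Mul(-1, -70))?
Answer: Rational(91420177, 18485) ≈ 4945.6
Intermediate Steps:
Function('Z')(B) = 2 (Function('Z')(B) = Add(-68, 70) = 2)
p = Rational(-6633, 18485) (p = Mul(6633, Pow(-18485, -1)) = Mul(6633, Rational(-1, 18485)) = Rational(-6633, 18485) ≈ -0.35883)
Add(Function('Z')(-114), Add(4944, p)) = Add(2, Add(4944, Rational(-6633, 18485))) = Add(2, Rational(91383207, 18485)) = Rational(91420177, 18485)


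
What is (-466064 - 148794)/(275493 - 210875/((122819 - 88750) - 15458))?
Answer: -5721561119/2563494674 ≈ -2.2319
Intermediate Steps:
(-466064 - 148794)/(275493 - 210875/((122819 - 88750) - 15458)) = -614858/(275493 - 210875/(34069 - 15458)) = -614858/(275493 - 210875/18611) = -614858/5126989348/18611 = -614858*18611/5126989348 = -5721561119/2563494674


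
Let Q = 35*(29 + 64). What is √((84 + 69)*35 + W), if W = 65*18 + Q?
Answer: 2*√2445 ≈ 98.894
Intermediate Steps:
Q = 3255 (Q = 35*93 = 3255)
W = 4425 (W = 65*18 + 3255 = 1170 + 3255 = 4425)
√((84 + 69)*35 + W) = √((84 + 69)*35 + 4425) = √(153*35 + 4425) = √(5355 + 4425) = √9780 = 2*√2445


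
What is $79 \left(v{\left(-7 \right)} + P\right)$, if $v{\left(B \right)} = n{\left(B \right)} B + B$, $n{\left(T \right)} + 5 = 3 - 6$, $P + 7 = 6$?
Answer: $3792$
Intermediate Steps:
$P = -1$ ($P = -7 + 6 = -1$)
$n{\left(T \right)} = -8$ ($n{\left(T \right)} = -5 + \left(3 - 6\right) = -5 - 3 = -8$)
$v{\left(B \right)} = - 7 B$ ($v{\left(B \right)} = - 8 B + B = - 7 B$)
$79 \left(v{\left(-7 \right)} + P\right) = 79 \left(\left(-7\right) \left(-7\right) - 1\right) = 79 \left(49 - 1\right) = 79 \cdot 48 = 3792$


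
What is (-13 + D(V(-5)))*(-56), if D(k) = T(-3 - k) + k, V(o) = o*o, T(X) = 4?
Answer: -896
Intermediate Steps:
V(o) = o**2
D(k) = 4 + k
(-13 + D(V(-5)))*(-56) = (-13 + (4 + (-5)**2))*(-56) = (-13 + (4 + 25))*(-56) = (-13 + 29)*(-56) = 16*(-56) = -896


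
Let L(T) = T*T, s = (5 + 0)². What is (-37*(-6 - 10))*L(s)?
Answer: 370000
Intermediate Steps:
s = 25 (s = 5² = 25)
L(T) = T²
(-37*(-6 - 10))*L(s) = -37*(-6 - 10)*25² = -37*(-16)*625 = 592*625 = 370000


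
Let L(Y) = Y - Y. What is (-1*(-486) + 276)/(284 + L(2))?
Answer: 381/142 ≈ 2.6831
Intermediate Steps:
L(Y) = 0
(-1*(-486) + 276)/(284 + L(2)) = (-1*(-486) + 276)/(284 + 0) = (486 + 276)/284 = 762*(1/284) = 381/142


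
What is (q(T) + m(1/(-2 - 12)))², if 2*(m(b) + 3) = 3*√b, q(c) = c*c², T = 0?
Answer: 495/56 - 9*I*√14/14 ≈ 8.8393 - 2.4053*I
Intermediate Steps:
q(c) = c³
m(b) = -3 + 3*√b/2 (m(b) = -3 + (3*√b)/2 = -3 + 3*√b/2)
(q(T) + m(1/(-2 - 12)))² = (0³ + (-3 + 3*√(1/(-2 - 12))/2))² = (0 + (-3 + 3*√(1/(-14))/2))² = (0 + (-3 + 3*√(-1/14)/2))² = (0 + (-3 + 3*(I*√14/14)/2))² = (0 + (-3 + 3*I*√14/28))² = (-3 + 3*I*√14/28)²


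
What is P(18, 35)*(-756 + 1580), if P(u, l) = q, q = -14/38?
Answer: -5768/19 ≈ -303.58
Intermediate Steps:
q = -7/19 (q = -14*1/38 = -7/19 ≈ -0.36842)
P(u, l) = -7/19
P(18, 35)*(-756 + 1580) = -7*(-756 + 1580)/19 = -7/19*824 = -5768/19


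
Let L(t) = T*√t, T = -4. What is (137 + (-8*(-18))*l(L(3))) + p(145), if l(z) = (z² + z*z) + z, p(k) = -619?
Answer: 13342 - 576*√3 ≈ 12344.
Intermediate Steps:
L(t) = -4*√t
l(z) = z + 2*z² (l(z) = (z² + z²) + z = 2*z² + z = z + 2*z²)
(137 + (-8*(-18))*l(L(3))) + p(145) = (137 + (-8*(-18))*((-4*√3)*(1 + 2*(-4*√3)))) - 619 = (137 + 144*((-4*√3)*(1 - 8*√3))) - 619 = (137 + 144*(-4*√3*(1 - 8*√3))) - 619 = (137 - 576*√3*(1 - 8*√3)) - 619 = -482 - 576*√3*(1 - 8*√3)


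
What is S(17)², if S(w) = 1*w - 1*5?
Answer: 144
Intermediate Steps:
S(w) = -5 + w (S(w) = w - 5 = -5 + w)
S(17)² = (-5 + 17)² = 12² = 144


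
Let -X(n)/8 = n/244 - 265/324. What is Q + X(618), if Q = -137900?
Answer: -681431686/4941 ≈ -1.3791e+5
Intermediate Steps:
X(n) = 530/81 - 2*n/61 (X(n) = -8*(n/244 - 265/324) = -8*(-265/324 + n/244) = 530/81 - 2*n/61)
Q + X(618) = -137900 + (530/81 - 2/61*618) = -137900 + (530/81 - 1236/61) = -137900 - 67786/4941 = -681431686/4941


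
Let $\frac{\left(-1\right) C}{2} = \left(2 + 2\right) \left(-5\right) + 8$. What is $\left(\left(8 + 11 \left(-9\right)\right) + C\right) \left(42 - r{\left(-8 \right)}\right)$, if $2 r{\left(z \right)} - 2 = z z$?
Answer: $-603$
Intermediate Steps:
$r{\left(z \right)} = 1 + \frac{z^{2}}{2}$ ($r{\left(z \right)} = 1 + \frac{z z}{2} = 1 + \frac{z^{2}}{2}$)
$C = 24$ ($C = - 2 \left(\left(2 + 2\right) \left(-5\right) + 8\right) = - 2 \left(4 \left(-5\right) + 8\right) = - 2 \left(-20 + 8\right) = \left(-2\right) \left(-12\right) = 24$)
$\left(\left(8 + 11 \left(-9\right)\right) + C\right) \left(42 - r{\left(-8 \right)}\right) = \left(\left(8 + 11 \left(-9\right)\right) + 24\right) \left(42 - \left(1 + \frac{\left(-8\right)^{2}}{2}\right)\right) = \left(\left(8 - 99\right) + 24\right) \left(42 - \left(1 + \frac{1}{2} \cdot 64\right)\right) = \left(-91 + 24\right) \left(42 - \left(1 + 32\right)\right) = - 67 \left(42 - 33\right) = \left(-67\right) 9 = -603$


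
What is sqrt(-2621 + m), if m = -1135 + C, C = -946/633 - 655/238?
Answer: I*sqrt(85344916556298)/150654 ≈ 61.321*I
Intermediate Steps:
C = -639763/150654 (C = -946*1/633 - 655*1/238 = -946/633 - 655/238 = -639763/150654 ≈ -4.2466)
m = -171632053/150654 (m = -1135 - 639763/150654 = -171632053/150654 ≈ -1139.2)
sqrt(-2621 + m) = sqrt(-2621 - 171632053/150654) = sqrt(-566496187/150654) = I*sqrt(85344916556298)/150654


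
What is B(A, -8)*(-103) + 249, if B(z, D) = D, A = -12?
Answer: 1073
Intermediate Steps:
B(A, -8)*(-103) + 249 = -8*(-103) + 249 = 824 + 249 = 1073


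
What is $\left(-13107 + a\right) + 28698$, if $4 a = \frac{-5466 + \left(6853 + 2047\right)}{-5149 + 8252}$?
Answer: $\frac{96759463}{6206} \approx 15591.0$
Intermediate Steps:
$a = \frac{1717}{6206}$ ($a = \frac{\left(-5466 + \left(6853 + 2047\right)\right) \frac{1}{-5149 + 8252}}{4} = \frac{\left(-5466 + 8900\right) \frac{1}{3103}}{4} = \frac{3434 \cdot \frac{1}{3103}}{4} = \frac{1}{4} \cdot \frac{3434}{3103} = \frac{1717}{6206} \approx 0.27667$)
$\left(-13107 + a\right) + 28698 = \left(-13107 + \frac{1717}{6206}\right) + 28698 = - \frac{81340325}{6206} + 28698 = \frac{96759463}{6206}$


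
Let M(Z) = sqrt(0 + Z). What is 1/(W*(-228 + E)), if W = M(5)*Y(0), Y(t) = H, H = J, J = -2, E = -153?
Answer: sqrt(5)/3810 ≈ 0.00058689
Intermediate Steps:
M(Z) = sqrt(Z)
H = -2
Y(t) = -2
W = -2*sqrt(5) (W = sqrt(5)*(-2) = -2*sqrt(5) ≈ -4.4721)
1/(W*(-228 + E)) = 1/((-2*sqrt(5))*(-228 - 153)) = 1/(-2*sqrt(5)*(-381)) = 1/(762*sqrt(5)) = sqrt(5)/3810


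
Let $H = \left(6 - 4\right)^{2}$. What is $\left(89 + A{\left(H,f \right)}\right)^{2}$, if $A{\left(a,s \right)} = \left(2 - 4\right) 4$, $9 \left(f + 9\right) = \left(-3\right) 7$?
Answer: $6561$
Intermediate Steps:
$f = - \frac{34}{3}$ ($f = -9 + \frac{\left(-3\right) 7}{9} = -9 + \frac{1}{9} \left(-21\right) = -9 - \frac{7}{3} = - \frac{34}{3} \approx -11.333$)
$H = 4$ ($H = 2^{2} = 4$)
$A{\left(a,s \right)} = -8$ ($A{\left(a,s \right)} = \left(-2\right) 4 = -8$)
$\left(89 + A{\left(H,f \right)}\right)^{2} = \left(89 - 8\right)^{2} = 81^{2} = 6561$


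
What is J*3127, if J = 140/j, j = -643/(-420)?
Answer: 183867600/643 ≈ 2.8595e+5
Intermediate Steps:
j = 643/420 (j = -643*(-1/420) = 643/420 ≈ 1.5310)
J = 58800/643 (J = 140/(643/420) = 140*(420/643) = 58800/643 ≈ 91.446)
J*3127 = (58800/643)*3127 = 183867600/643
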